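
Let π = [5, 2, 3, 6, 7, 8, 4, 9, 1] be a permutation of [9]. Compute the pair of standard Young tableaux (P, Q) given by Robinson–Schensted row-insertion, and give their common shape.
P = [1, 3, 4, 7, 8, 9] / [2, 6] / [5];  Q = [1, 3, 4, 5, 6, 8] / [2, 7] / [9];  common shape = (6, 2, 1)

Row-insert the values π_1, π_2, … into P one at a time, bumping the leftmost entry strictly greater than the inserted value down to the next row. The recording tableau Q records, in position (i, j), the step at which that cell was added to P.
  Insert 5 (step 1): P = [5];  Q = [1]
  Insert 2 (step 2): P = [2] / [5];  Q = [1] / [2]
  Insert 3 (step 3): P = [2, 3] / [5];  Q = [1, 3] / [2]
  Insert 6 (step 4): P = [2, 3, 6] / [5];  Q = [1, 3, 4] / [2]
  Insert 7 (step 5): P = [2, 3, 6, 7] / [5];  Q = [1, 3, 4, 5] / [2]
  Insert 8 (step 6): P = [2, 3, 6, 7, 8] / [5];  Q = [1, 3, 4, 5, 6] / [2]
  Insert 4 (step 7): P = [2, 3, 4, 7, 8] / [5, 6];  Q = [1, 3, 4, 5, 6] / [2, 7]
  Insert 9 (step 8): P = [2, 3, 4, 7, 8, 9] / [5, 6];  Q = [1, 3, 4, 5, 6, 8] / [2, 7]
  Insert 1 (step 9): P = [1, 3, 4, 7, 8, 9] / [2, 6] / [5];  Q = [1, 3, 4, 5, 6, 8] / [2, 7] / [9]
Final shape: (6, 2, 1).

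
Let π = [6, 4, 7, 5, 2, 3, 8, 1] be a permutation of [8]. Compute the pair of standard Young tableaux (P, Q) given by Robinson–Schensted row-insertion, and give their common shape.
P = [1, 3, 8] / [2, 5] / [4, 7] / [6];  Q = [1, 3, 7] / [2, 4] / [5, 6] / [8];  common shape = (3, 2, 2, 1)

Row-insert the values π_1, π_2, … into P one at a time, bumping the leftmost entry strictly greater than the inserted value down to the next row. The recording tableau Q records, in position (i, j), the step at which that cell was added to P.
  Insert 6 (step 1): P = [6];  Q = [1]
  Insert 4 (step 2): P = [4] / [6];  Q = [1] / [2]
  Insert 7 (step 3): P = [4, 7] / [6];  Q = [1, 3] / [2]
  Insert 5 (step 4): P = [4, 5] / [6, 7];  Q = [1, 3] / [2, 4]
  Insert 2 (step 5): P = [2, 5] / [4, 7] / [6];  Q = [1, 3] / [2, 4] / [5]
  Insert 3 (step 6): P = [2, 3] / [4, 5] / [6, 7];  Q = [1, 3] / [2, 4] / [5, 6]
  Insert 8 (step 7): P = [2, 3, 8] / [4, 5] / [6, 7];  Q = [1, 3, 7] / [2, 4] / [5, 6]
  Insert 1 (step 8): P = [1, 3, 8] / [2, 5] / [4, 7] / [6];  Q = [1, 3, 7] / [2, 4] / [5, 6] / [8]
Final shape: (3, 2, 2, 1).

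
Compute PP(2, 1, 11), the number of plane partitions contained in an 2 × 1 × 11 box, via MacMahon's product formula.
PP(2, 1, 11) = 78

Evaluate the triple product over i = 1..2, j = 1..1, k = 1..11. The factors are (2/1) · (3/2) · (4/3) · (5/4) · (6/5) · (7/6) · (8/7) · (9/8) · … (22 factors total). The numerators and denominators telescope so the product is an integer; carrying out the multiplication exactly gives PP(2, 1, 11) = 78.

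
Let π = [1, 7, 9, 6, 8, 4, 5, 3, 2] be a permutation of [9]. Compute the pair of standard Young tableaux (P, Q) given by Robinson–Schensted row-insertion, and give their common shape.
P = [1, 2, 5] / [3, 8] / [4, 9] / [6] / [7];  Q = [1, 2, 3] / [4, 5] / [6, 7] / [8] / [9];  common shape = (3, 2, 2, 1, 1)

Row-insert the values π_1, π_2, … into P one at a time, bumping the leftmost entry strictly greater than the inserted value down to the next row. The recording tableau Q records, in position (i, j), the step at which that cell was added to P.
  Insert 1 (step 1): P = [1];  Q = [1]
  Insert 7 (step 2): P = [1, 7];  Q = [1, 2]
  Insert 9 (step 3): P = [1, 7, 9];  Q = [1, 2, 3]
  Insert 6 (step 4): P = [1, 6, 9] / [7];  Q = [1, 2, 3] / [4]
  Insert 8 (step 5): P = [1, 6, 8] / [7, 9];  Q = [1, 2, 3] / [4, 5]
  Insert 4 (step 6): P = [1, 4, 8] / [6, 9] / [7];  Q = [1, 2, 3] / [4, 5] / [6]
  Insert 5 (step 7): P = [1, 4, 5] / [6, 8] / [7, 9];  Q = [1, 2, 3] / [4, 5] / [6, 7]
  Insert 3 (step 8): P = [1, 3, 5] / [4, 8] / [6, 9] / [7];  Q = [1, 2, 3] / [4, 5] / [6, 7] / [8]
  Insert 2 (step 9): P = [1, 2, 5] / [3, 8] / [4, 9] / [6] / [7];  Q = [1, 2, 3] / [4, 5] / [6, 7] / [8] / [9]
Final shape: (3, 2, 2, 1, 1).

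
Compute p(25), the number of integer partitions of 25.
p(25) = 1958

Compute p(n) via the recurrence p(n, m) = p(n, m−1) + p(n−m, m), where p(n, m) counts partitions of n with all parts ≤ m and p(n) = p(n, n). The base cases are p(0, m) = 1 and p(n, 0) = 0 for n > 0. Filling the table yields p(25) = 1958. (Euler's pentagonal recurrence is an alternative.)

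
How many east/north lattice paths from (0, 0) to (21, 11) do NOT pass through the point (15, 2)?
Number of paths = 128343800

Total paths from (0, 0) to (21, 11): C(32, 21) = 129024480. Paths through (15, 2): (paths (0, 0) → (15, 2)) × (paths (15, 2) → (21, 11)) = C(17, 15) · C(15, 6) = 136 · 5005 = 680680. Avoidance count = 129024480 − 680680 = 128343800.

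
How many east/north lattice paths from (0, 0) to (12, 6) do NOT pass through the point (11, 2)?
Number of paths = 18174

Total paths from (0, 0) to (12, 6): C(18, 12) = 18564. Paths through (11, 2): (paths (0, 0) → (11, 2)) × (paths (11, 2) → (12, 6)) = C(13, 11) · C(5, 1) = 78 · 5 = 390. Avoidance count = 18564 − 390 = 18174.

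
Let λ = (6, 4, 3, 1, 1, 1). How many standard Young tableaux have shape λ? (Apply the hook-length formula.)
# SYT of shape (6, 4, 3, 1, 1, 1) = 819000

Hook-length formula: f^λ = n! / Π hook(c), product over all cells c of the Young diagram. For λ = (6, 4, 3, 1, 1, 1), n = 16 boxes. Hook lengths by row (left-to-right, top-to-bottom): [11, 7, 6, 4, 2, 1]; [8, 4, 3, 1]; [6, 2, 1]; [3]; [2]; [1]. Product of hooks = 25546752. So f^λ = 16! / 25546752 = 20922789888000 / 25546752 = 819000.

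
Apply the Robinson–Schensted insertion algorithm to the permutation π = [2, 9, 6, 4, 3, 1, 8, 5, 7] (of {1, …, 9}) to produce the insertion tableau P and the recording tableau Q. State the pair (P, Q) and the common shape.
P = [1, 3, 5, 7] / [2, 8] / [4] / [6] / [9];  Q = [1, 2, 7, 9] / [3, 8] / [4] / [5] / [6];  common shape = (4, 2, 1, 1, 1)

Row-insert the values π_1, π_2, … into P one at a time, bumping the leftmost entry strictly greater than the inserted value down to the next row. The recording tableau Q records, in position (i, j), the step at which that cell was added to P.
  Insert 2 (step 1): P = [2];  Q = [1]
  Insert 9 (step 2): P = [2, 9];  Q = [1, 2]
  Insert 6 (step 3): P = [2, 6] / [9];  Q = [1, 2] / [3]
  Insert 4 (step 4): P = [2, 4] / [6] / [9];  Q = [1, 2] / [3] / [4]
  Insert 3 (step 5): P = [2, 3] / [4] / [6] / [9];  Q = [1, 2] / [3] / [4] / [5]
  Insert 1 (step 6): P = [1, 3] / [2] / [4] / [6] / [9];  Q = [1, 2] / [3] / [4] / [5] / [6]
  Insert 8 (step 7): P = [1, 3, 8] / [2] / [4] / [6] / [9];  Q = [1, 2, 7] / [3] / [4] / [5] / [6]
  Insert 5 (step 8): P = [1, 3, 5] / [2, 8] / [4] / [6] / [9];  Q = [1, 2, 7] / [3, 8] / [4] / [5] / [6]
  Insert 7 (step 9): P = [1, 3, 5, 7] / [2, 8] / [4] / [6] / [9];  Q = [1, 2, 7, 9] / [3, 8] / [4] / [5] / [6]
Final shape: (4, 2, 1, 1, 1).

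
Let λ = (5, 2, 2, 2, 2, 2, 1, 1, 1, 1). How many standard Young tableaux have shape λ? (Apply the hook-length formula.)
# SYT of shape (5, 2, 2, 2, 2, 2, 1, 1, 1, 1) = 1847560

Hook-length formula: f^λ = n! / Π hook(c), product over all cells c of the Young diagram. For λ = (5, 2, 2, 2, 2, 2, 1, 1, 1, 1), n = 19 boxes. Hook lengths by row (left-to-right, top-to-bottom): [14, 9, 3, 2, 1]; [10, 5]; [9, 4]; [8, 3]; [7, 2]; [6, 1]; [4]; [3]; [2]; [1]. Product of hooks = 65840947200. So f^λ = 19! / 65840947200 = 121645100408832000 / 65840947200 = 1847560.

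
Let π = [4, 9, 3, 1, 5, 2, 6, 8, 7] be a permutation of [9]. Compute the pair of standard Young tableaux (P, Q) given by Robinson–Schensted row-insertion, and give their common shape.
P = [1, 2, 6, 7] / [3, 5, 8] / [4, 9];  Q = [1, 2, 7, 8] / [3, 5, 9] / [4, 6];  common shape = (4, 3, 2)

Row-insert the values π_1, π_2, … into P one at a time, bumping the leftmost entry strictly greater than the inserted value down to the next row. The recording tableau Q records, in position (i, j), the step at which that cell was added to P.
  Insert 4 (step 1): P = [4];  Q = [1]
  Insert 9 (step 2): P = [4, 9];  Q = [1, 2]
  Insert 3 (step 3): P = [3, 9] / [4];  Q = [1, 2] / [3]
  Insert 1 (step 4): P = [1, 9] / [3] / [4];  Q = [1, 2] / [3] / [4]
  Insert 5 (step 5): P = [1, 5] / [3, 9] / [4];  Q = [1, 2] / [3, 5] / [4]
  Insert 2 (step 6): P = [1, 2] / [3, 5] / [4, 9];  Q = [1, 2] / [3, 5] / [4, 6]
  Insert 6 (step 7): P = [1, 2, 6] / [3, 5] / [4, 9];  Q = [1, 2, 7] / [3, 5] / [4, 6]
  Insert 8 (step 8): P = [1, 2, 6, 8] / [3, 5] / [4, 9];  Q = [1, 2, 7, 8] / [3, 5] / [4, 6]
  Insert 7 (step 9): P = [1, 2, 6, 7] / [3, 5, 8] / [4, 9];  Q = [1, 2, 7, 8] / [3, 5, 9] / [4, 6]
Final shape: (4, 3, 2).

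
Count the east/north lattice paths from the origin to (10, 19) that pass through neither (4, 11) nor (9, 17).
Number of paths = 8449155

Inclusion–exclusion. Total paths: C(29, 10) = 20030010. Through P₁: C(15, 4)·C(14, 6) = 4099095. Through P₂: C(26, 9)·C(3, 1) = 9373650. Since P₁ is strictly southwest of P₂, a monotone path through both must visit P₁ then P₂; paths through both = C(15, 4)·C(11, 5)·C(3, 1) = 1891890. Avoid both = 20030010 − 4099095 − 9373650 + 1891890 = 8449155.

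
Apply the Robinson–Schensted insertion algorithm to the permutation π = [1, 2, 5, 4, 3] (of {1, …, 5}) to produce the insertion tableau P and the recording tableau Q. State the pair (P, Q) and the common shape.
P = [1, 2, 3] / [4] / [5];  Q = [1, 2, 3] / [4] / [5];  common shape = (3, 1, 1)

Row-insert the values π_1, π_2, … into P one at a time, bumping the leftmost entry strictly greater than the inserted value down to the next row. The recording tableau Q records, in position (i, j), the step at which that cell was added to P.
  Insert 1 (step 1): P = [1];  Q = [1]
  Insert 2 (step 2): P = [1, 2];  Q = [1, 2]
  Insert 5 (step 3): P = [1, 2, 5];  Q = [1, 2, 3]
  Insert 4 (step 4): P = [1, 2, 4] / [5];  Q = [1, 2, 3] / [4]
  Insert 3 (step 5): P = [1, 2, 3] / [4] / [5];  Q = [1, 2, 3] / [4] / [5]
Final shape: (3, 1, 1).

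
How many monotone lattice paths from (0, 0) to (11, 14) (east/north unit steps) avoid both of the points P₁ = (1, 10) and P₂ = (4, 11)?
Number of paths = 4287869

Inclusion–exclusion. Total paths: C(25, 11) = 4457400. Through P₁: C(11, 1)·C(14, 10) = 11011. Through P₂: C(15, 4)·C(10, 7) = 163800. Since P₁ is strictly southwest of P₂, a monotone path through both must visit P₁ then P₂; paths through both = C(11, 1)·C(4, 3)·C(10, 7) = 5280. Avoid both = 4457400 − 11011 − 163800 + 5280 = 4287869.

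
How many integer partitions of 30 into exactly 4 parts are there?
p(30, 4 parts) = 206

Partitions of n into exactly k parts are in bijection with partitions of n − k into at most k parts (subtract 1 from each part). So p(30, exactly 4) = p(26, parts ≤ 4). Computing via the recurrence p(m, j) = p(m, j−1) + p(m−j, j) gives 206.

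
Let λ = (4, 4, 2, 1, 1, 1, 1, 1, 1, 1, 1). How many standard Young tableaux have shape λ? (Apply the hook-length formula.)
# SYT of shape (4, 4, 2, 1, 1, 1, 1, 1, 1, 1, 1) = 363528

Hook-length formula: f^λ = n! / Π hook(c), product over all cells c of the Young diagram. For λ = (4, 4, 2, 1, 1, 1, 1, 1, 1, 1, 1), n = 18 boxes. Hook lengths by row (left-to-right, top-to-bottom): [14, 5, 3, 2]; [13, 4, 2, 1]; [10, 1]; [8]; [7]; [6]; [5]; [4]; [3]; [2]; [1]. Product of hooks = 17611776000. So f^λ = 18! / 17611776000 = 6402373705728000 / 17611776000 = 363528.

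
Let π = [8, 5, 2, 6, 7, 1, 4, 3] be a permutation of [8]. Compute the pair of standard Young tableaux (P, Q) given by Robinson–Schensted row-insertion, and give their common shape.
P = [1, 3, 7] / [2, 4] / [5, 6] / [8];  Q = [1, 4, 5] / [2, 7] / [3, 8] / [6];  common shape = (3, 2, 2, 1)

Row-insert the values π_1, π_2, … into P one at a time, bumping the leftmost entry strictly greater than the inserted value down to the next row. The recording tableau Q records, in position (i, j), the step at which that cell was added to P.
  Insert 8 (step 1): P = [8];  Q = [1]
  Insert 5 (step 2): P = [5] / [8];  Q = [1] / [2]
  Insert 2 (step 3): P = [2] / [5] / [8];  Q = [1] / [2] / [3]
  Insert 6 (step 4): P = [2, 6] / [5] / [8];  Q = [1, 4] / [2] / [3]
  Insert 7 (step 5): P = [2, 6, 7] / [5] / [8];  Q = [1, 4, 5] / [2] / [3]
  Insert 1 (step 6): P = [1, 6, 7] / [2] / [5] / [8];  Q = [1, 4, 5] / [2] / [3] / [6]
  Insert 4 (step 7): P = [1, 4, 7] / [2, 6] / [5] / [8];  Q = [1, 4, 5] / [2, 7] / [3] / [6]
  Insert 3 (step 8): P = [1, 3, 7] / [2, 4] / [5, 6] / [8];  Q = [1, 4, 5] / [2, 7] / [3, 8] / [6]
Final shape: (3, 2, 2, 1).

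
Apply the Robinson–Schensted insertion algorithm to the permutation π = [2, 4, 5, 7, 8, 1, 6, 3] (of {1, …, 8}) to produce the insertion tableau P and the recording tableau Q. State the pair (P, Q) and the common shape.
P = [1, 3, 5, 6, 8] / [2, 4] / [7];  Q = [1, 2, 3, 4, 5] / [6, 7] / [8];  common shape = (5, 2, 1)

Row-insert the values π_1, π_2, … into P one at a time, bumping the leftmost entry strictly greater than the inserted value down to the next row. The recording tableau Q records, in position (i, j), the step at which that cell was added to P.
  Insert 2 (step 1): P = [2];  Q = [1]
  Insert 4 (step 2): P = [2, 4];  Q = [1, 2]
  Insert 5 (step 3): P = [2, 4, 5];  Q = [1, 2, 3]
  Insert 7 (step 4): P = [2, 4, 5, 7];  Q = [1, 2, 3, 4]
  Insert 8 (step 5): P = [2, 4, 5, 7, 8];  Q = [1, 2, 3, 4, 5]
  Insert 1 (step 6): P = [1, 4, 5, 7, 8] / [2];  Q = [1, 2, 3, 4, 5] / [6]
  Insert 6 (step 7): P = [1, 4, 5, 6, 8] / [2, 7];  Q = [1, 2, 3, 4, 5] / [6, 7]
  Insert 3 (step 8): P = [1, 3, 5, 6, 8] / [2, 4] / [7];  Q = [1, 2, 3, 4, 5] / [6, 7] / [8]
Final shape: (5, 2, 1).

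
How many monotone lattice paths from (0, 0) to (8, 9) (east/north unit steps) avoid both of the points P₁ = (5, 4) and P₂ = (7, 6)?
Number of paths = 13414

Inclusion–exclusion. Total paths: C(17, 8) = 24310. Through P₁: C(9, 5)·C(8, 3) = 7056. Through P₂: C(13, 7)·C(4, 1) = 6864. Since P₁ is strictly southwest of P₂, a monotone path through both must visit P₁ then P₂; paths through both = C(9, 5)·C(4, 2)·C(4, 1) = 3024. Avoid both = 24310 − 7056 − 6864 + 3024 = 13414.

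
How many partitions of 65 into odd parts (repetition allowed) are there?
p_odd(65) = 18200

Enumerate partitions using only odd parts via the recurrence o(n, m) = o(n, m−2) + o(n−m, m) over odd m, starting from the largest odd part ≤ n. This gives p_odd(65) = 18200. (Euler's theorem: equals the count of distinct-part partitions.)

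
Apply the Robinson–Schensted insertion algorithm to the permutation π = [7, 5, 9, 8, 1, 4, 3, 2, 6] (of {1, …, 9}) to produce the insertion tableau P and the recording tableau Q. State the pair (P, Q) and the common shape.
P = [1, 2, 6] / [3, 8] / [4, 9] / [5] / [7];  Q = [1, 3, 9] / [2, 4] / [5, 6] / [7] / [8];  common shape = (3, 2, 2, 1, 1)

Row-insert the values π_1, π_2, … into P one at a time, bumping the leftmost entry strictly greater than the inserted value down to the next row. The recording tableau Q records, in position (i, j), the step at which that cell was added to P.
  Insert 7 (step 1): P = [7];  Q = [1]
  Insert 5 (step 2): P = [5] / [7];  Q = [1] / [2]
  Insert 9 (step 3): P = [5, 9] / [7];  Q = [1, 3] / [2]
  Insert 8 (step 4): P = [5, 8] / [7, 9];  Q = [1, 3] / [2, 4]
  Insert 1 (step 5): P = [1, 8] / [5, 9] / [7];  Q = [1, 3] / [2, 4] / [5]
  Insert 4 (step 6): P = [1, 4] / [5, 8] / [7, 9];  Q = [1, 3] / [2, 4] / [5, 6]
  Insert 3 (step 7): P = [1, 3] / [4, 8] / [5, 9] / [7];  Q = [1, 3] / [2, 4] / [5, 6] / [7]
  Insert 2 (step 8): P = [1, 2] / [3, 8] / [4, 9] / [5] / [7];  Q = [1, 3] / [2, 4] / [5, 6] / [7] / [8]
  Insert 6 (step 9): P = [1, 2, 6] / [3, 8] / [4, 9] / [5] / [7];  Q = [1, 3, 9] / [2, 4] / [5, 6] / [7] / [8]
Final shape: (3, 2, 2, 1, 1).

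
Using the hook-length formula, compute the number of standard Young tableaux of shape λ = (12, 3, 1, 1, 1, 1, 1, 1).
# SYT of shape (12, 3, 1, 1, 1, 1, 1, 1) = 4331600

Hook-length formula: f^λ = n! / Π hook(c), product over all cells c of the Young diagram. For λ = (12, 3, 1, 1, 1, 1, 1, 1), n = 21 boxes. Hook lengths by row (left-to-right, top-to-bottom): [19, 12, 11, 9, 8, 7, 6, 5, 4, 3, 2, 1]; [9, 2, 1]; [6]; [5]; [4]; [3]; [2]; [1]. Product of hooks = 11794935398400. So f^λ = 21! / 11794935398400 = 51090942171709440000 / 11794935398400 = 4331600.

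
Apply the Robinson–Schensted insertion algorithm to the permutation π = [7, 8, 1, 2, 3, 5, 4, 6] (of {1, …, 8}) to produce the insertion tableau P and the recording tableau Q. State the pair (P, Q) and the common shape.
P = [1, 2, 3, 4, 6] / [5, 8] / [7];  Q = [1, 2, 5, 6, 8] / [3, 4] / [7];  common shape = (5, 2, 1)

Row-insert the values π_1, π_2, … into P one at a time, bumping the leftmost entry strictly greater than the inserted value down to the next row. The recording tableau Q records, in position (i, j), the step at which that cell was added to P.
  Insert 7 (step 1): P = [7];  Q = [1]
  Insert 8 (step 2): P = [7, 8];  Q = [1, 2]
  Insert 1 (step 3): P = [1, 8] / [7];  Q = [1, 2] / [3]
  Insert 2 (step 4): P = [1, 2] / [7, 8];  Q = [1, 2] / [3, 4]
  Insert 3 (step 5): P = [1, 2, 3] / [7, 8];  Q = [1, 2, 5] / [3, 4]
  Insert 5 (step 6): P = [1, 2, 3, 5] / [7, 8];  Q = [1, 2, 5, 6] / [3, 4]
  Insert 4 (step 7): P = [1, 2, 3, 4] / [5, 8] / [7];  Q = [1, 2, 5, 6] / [3, 4] / [7]
  Insert 6 (step 8): P = [1, 2, 3, 4, 6] / [5, 8] / [7];  Q = [1, 2, 5, 6, 8] / [3, 4] / [7]
Final shape: (5, 2, 1).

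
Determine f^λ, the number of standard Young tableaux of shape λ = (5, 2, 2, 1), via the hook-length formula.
# SYT of shape (5, 2, 2, 1) = 525

Hook-length formula: f^λ = n! / Π hook(c), product over all cells c of the Young diagram. For λ = (5, 2, 2, 1), n = 10 boxes. Hook lengths by row (left-to-right, top-to-bottom): [8, 6, 3, 2, 1]; [4, 2]; [3, 1]; [1]. Product of hooks = 6912. So f^λ = 10! / 6912 = 3628800 / 6912 = 525.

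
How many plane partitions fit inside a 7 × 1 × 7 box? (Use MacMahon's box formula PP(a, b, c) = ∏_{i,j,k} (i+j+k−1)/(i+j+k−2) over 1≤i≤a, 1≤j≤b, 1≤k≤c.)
PP(7, 1, 7) = 3432

Evaluate the triple product over i = 1..7, j = 1..1, k = 1..7. The factors are (2/1) · (3/2) · (4/3) · (5/4) · (6/5) · (7/6) · (8/7) · (3/2) · … (49 factors total). The numerators and denominators telescope so the product is an integer; carrying out the multiplication exactly gives PP(7, 1, 7) = 3432.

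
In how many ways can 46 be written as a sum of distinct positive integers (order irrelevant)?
q(46) = 2304

A partition into distinct parts is a strictly decreasing sequence summing to n. The recurrence d(n, m) = d(n, m−1) + d(n−m, m−1) (use part m at most once) with q(n) = d(n, n) gives q(46) = 2304. (Euler's theorem: # distinct-part partitions = # odd-part partitions.)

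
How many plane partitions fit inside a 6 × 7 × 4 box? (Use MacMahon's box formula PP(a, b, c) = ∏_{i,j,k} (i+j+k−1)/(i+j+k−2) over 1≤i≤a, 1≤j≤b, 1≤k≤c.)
PP(6, 7, 4) = 12544848030

Evaluate the triple product over i = 1..6, j = 1..7, k = 1..4. The factors are (2/1) · (3/2) · (4/3) · (5/4) · (3/2) · (4/3) · (5/4) · (6/5) · … (168 factors total). The numerators and denominators telescope so the product is an integer; carrying out the multiplication exactly gives PP(6, 7, 4) = 12544848030.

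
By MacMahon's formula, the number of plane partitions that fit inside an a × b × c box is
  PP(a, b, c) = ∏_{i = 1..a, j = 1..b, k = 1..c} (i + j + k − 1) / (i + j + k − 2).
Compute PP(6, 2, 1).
PP(6, 2, 1) = 28

Evaluate the triple product over i = 1..6, j = 1..2, k = 1..1. The factors are (2/1) · (3/2) · (3/2) · (4/3) · (4/3) · (5/4) · (5/4) · (6/5) · … (12 factors total). The numerators and denominators telescope so the product is an integer; carrying out the multiplication exactly gives PP(6, 2, 1) = 28.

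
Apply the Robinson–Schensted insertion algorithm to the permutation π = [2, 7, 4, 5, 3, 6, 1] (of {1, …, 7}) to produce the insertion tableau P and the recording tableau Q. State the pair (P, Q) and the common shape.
P = [1, 3, 5, 6] / [2] / [4] / [7];  Q = [1, 2, 4, 6] / [3] / [5] / [7];  common shape = (4, 1, 1, 1)

Row-insert the values π_1, π_2, … into P one at a time, bumping the leftmost entry strictly greater than the inserted value down to the next row. The recording tableau Q records, in position (i, j), the step at which that cell was added to P.
  Insert 2 (step 1): P = [2];  Q = [1]
  Insert 7 (step 2): P = [2, 7];  Q = [1, 2]
  Insert 4 (step 3): P = [2, 4] / [7];  Q = [1, 2] / [3]
  Insert 5 (step 4): P = [2, 4, 5] / [7];  Q = [1, 2, 4] / [3]
  Insert 3 (step 5): P = [2, 3, 5] / [4] / [7];  Q = [1, 2, 4] / [3] / [5]
  Insert 6 (step 6): P = [2, 3, 5, 6] / [4] / [7];  Q = [1, 2, 4, 6] / [3] / [5]
  Insert 1 (step 7): P = [1, 3, 5, 6] / [2] / [4] / [7];  Q = [1, 2, 4, 6] / [3] / [5] / [7]
Final shape: (4, 1, 1, 1).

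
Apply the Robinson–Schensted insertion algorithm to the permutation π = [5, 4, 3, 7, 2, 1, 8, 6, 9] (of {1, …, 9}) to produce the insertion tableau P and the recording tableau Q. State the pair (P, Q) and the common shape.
P = [1, 6, 8, 9] / [2, 7] / [3] / [4] / [5];  Q = [1, 4, 7, 9] / [2, 8] / [3] / [5] / [6];  common shape = (4, 2, 1, 1, 1)

Row-insert the values π_1, π_2, … into P one at a time, bumping the leftmost entry strictly greater than the inserted value down to the next row. The recording tableau Q records, in position (i, j), the step at which that cell was added to P.
  Insert 5 (step 1): P = [5];  Q = [1]
  Insert 4 (step 2): P = [4] / [5];  Q = [1] / [2]
  Insert 3 (step 3): P = [3] / [4] / [5];  Q = [1] / [2] / [3]
  Insert 7 (step 4): P = [3, 7] / [4] / [5];  Q = [1, 4] / [2] / [3]
  Insert 2 (step 5): P = [2, 7] / [3] / [4] / [5];  Q = [1, 4] / [2] / [3] / [5]
  Insert 1 (step 6): P = [1, 7] / [2] / [3] / [4] / [5];  Q = [1, 4] / [2] / [3] / [5] / [6]
  Insert 8 (step 7): P = [1, 7, 8] / [2] / [3] / [4] / [5];  Q = [1, 4, 7] / [2] / [3] / [5] / [6]
  Insert 6 (step 8): P = [1, 6, 8] / [2, 7] / [3] / [4] / [5];  Q = [1, 4, 7] / [2, 8] / [3] / [5] / [6]
  Insert 9 (step 9): P = [1, 6, 8, 9] / [2, 7] / [3] / [4] / [5];  Q = [1, 4, 7, 9] / [2, 8] / [3] / [5] / [6]
Final shape: (4, 2, 1, 1, 1).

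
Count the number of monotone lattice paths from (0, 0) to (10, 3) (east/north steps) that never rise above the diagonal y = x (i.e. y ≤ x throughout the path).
Number of paths = 208

By the reflection principle (André's argument), the number of monotone paths to (10, 3) with n ≤ m that never go above y = x is C(13, 10) − C(13, 11) = 286 − 78 = 208.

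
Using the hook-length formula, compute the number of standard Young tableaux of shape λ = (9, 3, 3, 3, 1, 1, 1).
# SYT of shape (9, 3, 3, 3, 1, 1, 1) = 148140720

Hook-length formula: f^λ = n! / Π hook(c), product over all cells c of the Young diagram. For λ = (9, 3, 3, 3, 1, 1, 1), n = 21 boxes. Hook lengths by row (left-to-right, top-to-bottom): [15, 11, 10, 6, 5, 4, 3, 2, 1]; [8, 4, 3]; [7, 3, 2]; [6, 2, 1]; [3]; [2]; [1]. Product of hooks = 344881152000. So f^λ = 21! / 344881152000 = 51090942171709440000 / 344881152000 = 148140720.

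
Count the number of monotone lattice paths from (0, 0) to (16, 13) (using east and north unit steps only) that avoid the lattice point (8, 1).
Number of paths = 66730185

Total paths from (0, 0) to (16, 13): C(29, 16) = 67863915. Paths through (8, 1): (paths (0, 0) → (8, 1)) × (paths (8, 1) → (16, 13)) = C(9, 8) · C(20, 8) = 9 · 125970 = 1133730. Avoidance count = 67863915 − 1133730 = 66730185.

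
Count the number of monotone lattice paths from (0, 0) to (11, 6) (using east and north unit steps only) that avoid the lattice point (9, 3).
Number of paths = 10176

Total paths from (0, 0) to (11, 6): C(17, 11) = 12376. Paths through (9, 3): (paths (0, 0) → (9, 3)) × (paths (9, 3) → (11, 6)) = C(12, 9) · C(5, 2) = 220 · 10 = 2200. Avoidance count = 12376 − 2200 = 10176.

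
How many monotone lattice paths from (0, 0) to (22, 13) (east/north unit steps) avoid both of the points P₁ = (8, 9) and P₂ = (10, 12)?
Number of paths = 1396703102

Inclusion–exclusion. Total paths: C(35, 22) = 1476337800. Through P₁: C(17, 8)·C(18, 14) = 74388600. Through P₂: C(22, 10)·C(13, 12) = 8406398. Since P₁ is strictly southwest of P₂, a monotone path through both must visit P₁ then P₂; paths through both = C(17, 8)·C(5, 2)·C(13, 12) = 3160300. Avoid both = 1476337800 − 74388600 − 8406398 + 3160300 = 1396703102.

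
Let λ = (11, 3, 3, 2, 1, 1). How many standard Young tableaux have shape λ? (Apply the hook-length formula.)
# SYT of shape (11, 3, 3, 2, 1, 1) = 68677875

Hook-length formula: f^λ = n! / Π hook(c), product over all cells c of the Young diagram. For λ = (11, 3, 3, 2, 1, 1), n = 21 boxes. Hook lengths by row (left-to-right, top-to-bottom): [16, 13, 11, 8, 7, 6, 5, 4, 3, 2, 1]; [7, 4, 2]; [6, 3, 1]; [4, 1]; [2]; [1]. Product of hooks = 743921418240. So f^λ = 21! / 743921418240 = 51090942171709440000 / 743921418240 = 68677875.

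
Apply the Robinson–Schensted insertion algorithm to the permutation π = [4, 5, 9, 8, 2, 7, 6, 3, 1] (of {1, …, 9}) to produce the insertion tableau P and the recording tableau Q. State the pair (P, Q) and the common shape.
P = [1, 3, 6] / [2, 5] / [4] / [7] / [8] / [9];  Q = [1, 2, 3] / [4, 6] / [5] / [7] / [8] / [9];  common shape = (3, 2, 1, 1, 1, 1)

Row-insert the values π_1, π_2, … into P one at a time, bumping the leftmost entry strictly greater than the inserted value down to the next row. The recording tableau Q records, in position (i, j), the step at which that cell was added to P.
  Insert 4 (step 1): P = [4];  Q = [1]
  Insert 5 (step 2): P = [4, 5];  Q = [1, 2]
  Insert 9 (step 3): P = [4, 5, 9];  Q = [1, 2, 3]
  Insert 8 (step 4): P = [4, 5, 8] / [9];  Q = [1, 2, 3] / [4]
  Insert 2 (step 5): P = [2, 5, 8] / [4] / [9];  Q = [1, 2, 3] / [4] / [5]
  Insert 7 (step 6): P = [2, 5, 7] / [4, 8] / [9];  Q = [1, 2, 3] / [4, 6] / [5]
  Insert 6 (step 7): P = [2, 5, 6] / [4, 7] / [8] / [9];  Q = [1, 2, 3] / [4, 6] / [5] / [7]
  Insert 3 (step 8): P = [2, 3, 6] / [4, 5] / [7] / [8] / [9];  Q = [1, 2, 3] / [4, 6] / [5] / [7] / [8]
  Insert 1 (step 9): P = [1, 3, 6] / [2, 5] / [4] / [7] / [8] / [9];  Q = [1, 2, 3] / [4, 6] / [5] / [7] / [8] / [9]
Final shape: (3, 2, 1, 1, 1, 1).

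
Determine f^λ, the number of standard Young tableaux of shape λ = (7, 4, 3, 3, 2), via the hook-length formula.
# SYT of shape (7, 4, 3, 3, 2) = 28569996

Hook-length formula: f^λ = n! / Π hook(c), product over all cells c of the Young diagram. For λ = (7, 4, 3, 3, 2), n = 19 boxes. Hook lengths by row (left-to-right, top-to-bottom): [11, 10, 8, 5, 3, 2, 1]; [7, 6, 4, 1]; [5, 4, 2]; [4, 3, 1]; [2, 1]. Product of hooks = 4257792000. So f^λ = 19! / 4257792000 = 121645100408832000 / 4257792000 = 28569996.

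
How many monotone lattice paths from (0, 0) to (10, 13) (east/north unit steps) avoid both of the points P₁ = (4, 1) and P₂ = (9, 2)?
Number of paths = 1050946

Inclusion–exclusion. Total paths: C(23, 10) = 1144066. Through P₁: C(5, 4)·C(18, 6) = 92820. Through P₂: C(11, 9)·C(12, 1) = 660. Since P₁ is strictly southwest of P₂, a monotone path through both must visit P₁ then P₂; paths through both = C(5, 4)·C(6, 5)·C(12, 1) = 360. Avoid both = 1144066 − 92820 − 660 + 360 = 1050946.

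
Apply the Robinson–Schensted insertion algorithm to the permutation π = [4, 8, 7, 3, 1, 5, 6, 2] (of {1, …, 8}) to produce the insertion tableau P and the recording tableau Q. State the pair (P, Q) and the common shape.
P = [1, 2, 6] / [3, 5] / [4, 7] / [8];  Q = [1, 2, 7] / [3, 6] / [4, 8] / [5];  common shape = (3, 2, 2, 1)

Row-insert the values π_1, π_2, … into P one at a time, bumping the leftmost entry strictly greater than the inserted value down to the next row. The recording tableau Q records, in position (i, j), the step at which that cell was added to P.
  Insert 4 (step 1): P = [4];  Q = [1]
  Insert 8 (step 2): P = [4, 8];  Q = [1, 2]
  Insert 7 (step 3): P = [4, 7] / [8];  Q = [1, 2] / [3]
  Insert 3 (step 4): P = [3, 7] / [4] / [8];  Q = [1, 2] / [3] / [4]
  Insert 1 (step 5): P = [1, 7] / [3] / [4] / [8];  Q = [1, 2] / [3] / [4] / [5]
  Insert 5 (step 6): P = [1, 5] / [3, 7] / [4] / [8];  Q = [1, 2] / [3, 6] / [4] / [5]
  Insert 6 (step 7): P = [1, 5, 6] / [3, 7] / [4] / [8];  Q = [1, 2, 7] / [3, 6] / [4] / [5]
  Insert 2 (step 8): P = [1, 2, 6] / [3, 5] / [4, 7] / [8];  Q = [1, 2, 7] / [3, 6] / [4, 8] / [5]
Final shape: (3, 2, 2, 1).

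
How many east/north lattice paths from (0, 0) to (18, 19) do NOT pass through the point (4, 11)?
Number of paths = 17236145850

Total paths from (0, 0) to (18, 19): C(37, 18) = 17672631900. Paths through (4, 11): (paths (0, 0) → (4, 11)) × (paths (4, 11) → (18, 19)) = C(15, 4) · C(22, 14) = 1365 · 319770 = 436486050. Avoidance count = 17672631900 − 436486050 = 17236145850.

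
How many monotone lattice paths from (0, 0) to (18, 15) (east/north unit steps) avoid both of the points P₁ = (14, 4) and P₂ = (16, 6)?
Number of paths = 1029887505

Inclusion–exclusion. Total paths: C(33, 18) = 1037158320. Through P₁: C(18, 14)·C(15, 4) = 4176900. Through P₂: C(22, 16)·C(11, 2) = 4103715. Since P₁ is strictly southwest of P₂, a monotone path through both must visit P₁ then P₂; paths through both = C(18, 14)·C(4, 2)·C(11, 2) = 1009800. Avoid both = 1037158320 − 4176900 − 4103715 + 1009800 = 1029887505.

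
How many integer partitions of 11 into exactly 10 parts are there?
p(11, 10 parts) = 1

Partitions of n into exactly k parts ↔ partitions of n − k into at most k parts (subtract 1 from each part). For n = 11, k = 10, the partitions are: 2+1+1+1+1+1+1+1+1+1. Count = 1.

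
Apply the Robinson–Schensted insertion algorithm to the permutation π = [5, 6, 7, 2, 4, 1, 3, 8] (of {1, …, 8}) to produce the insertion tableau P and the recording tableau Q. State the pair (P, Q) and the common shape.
P = [1, 3, 7, 8] / [2, 4] / [5, 6];  Q = [1, 2, 3, 8] / [4, 5] / [6, 7];  common shape = (4, 2, 2)

Row-insert the values π_1, π_2, … into P one at a time, bumping the leftmost entry strictly greater than the inserted value down to the next row. The recording tableau Q records, in position (i, j), the step at which that cell was added to P.
  Insert 5 (step 1): P = [5];  Q = [1]
  Insert 6 (step 2): P = [5, 6];  Q = [1, 2]
  Insert 7 (step 3): P = [5, 6, 7];  Q = [1, 2, 3]
  Insert 2 (step 4): P = [2, 6, 7] / [5];  Q = [1, 2, 3] / [4]
  Insert 4 (step 5): P = [2, 4, 7] / [5, 6];  Q = [1, 2, 3] / [4, 5]
  Insert 1 (step 6): P = [1, 4, 7] / [2, 6] / [5];  Q = [1, 2, 3] / [4, 5] / [6]
  Insert 3 (step 7): P = [1, 3, 7] / [2, 4] / [5, 6];  Q = [1, 2, 3] / [4, 5] / [6, 7]
  Insert 8 (step 8): P = [1, 3, 7, 8] / [2, 4] / [5, 6];  Q = [1, 2, 3, 8] / [4, 5] / [6, 7]
Final shape: (4, 2, 2).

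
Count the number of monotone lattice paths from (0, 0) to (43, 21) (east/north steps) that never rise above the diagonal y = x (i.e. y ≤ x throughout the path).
Number of paths = 21488271095284560

By the reflection principle (André's argument), the number of monotone paths to (43, 21) with n ≤ m that never go above y = x is C(64, 43) − C(64, 44) = 41107996877935680 − 19619725782651120 = 21488271095284560.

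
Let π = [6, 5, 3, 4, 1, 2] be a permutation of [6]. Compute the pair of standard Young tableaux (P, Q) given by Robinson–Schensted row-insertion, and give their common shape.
P = [1, 2] / [3, 4] / [5] / [6];  Q = [1, 4] / [2, 6] / [3] / [5];  common shape = (2, 2, 1, 1)

Row-insert the values π_1, π_2, … into P one at a time, bumping the leftmost entry strictly greater than the inserted value down to the next row. The recording tableau Q records, in position (i, j), the step at which that cell was added to P.
  Insert 6 (step 1): P = [6];  Q = [1]
  Insert 5 (step 2): P = [5] / [6];  Q = [1] / [2]
  Insert 3 (step 3): P = [3] / [5] / [6];  Q = [1] / [2] / [3]
  Insert 4 (step 4): P = [3, 4] / [5] / [6];  Q = [1, 4] / [2] / [3]
  Insert 1 (step 5): P = [1, 4] / [3] / [5] / [6];  Q = [1, 4] / [2] / [3] / [5]
  Insert 2 (step 6): P = [1, 2] / [3, 4] / [5] / [6];  Q = [1, 4] / [2, 6] / [3] / [5]
Final shape: (2, 2, 1, 1).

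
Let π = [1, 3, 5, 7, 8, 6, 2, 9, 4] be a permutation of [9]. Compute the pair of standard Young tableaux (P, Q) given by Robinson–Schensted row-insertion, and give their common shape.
P = [1, 2, 4, 6, 8, 9] / [3, 5] / [7];  Q = [1, 2, 3, 4, 5, 8] / [6, 9] / [7];  common shape = (6, 2, 1)

Row-insert the values π_1, π_2, … into P one at a time, bumping the leftmost entry strictly greater than the inserted value down to the next row. The recording tableau Q records, in position (i, j), the step at which that cell was added to P.
  Insert 1 (step 1): P = [1];  Q = [1]
  Insert 3 (step 2): P = [1, 3];  Q = [1, 2]
  Insert 5 (step 3): P = [1, 3, 5];  Q = [1, 2, 3]
  Insert 7 (step 4): P = [1, 3, 5, 7];  Q = [1, 2, 3, 4]
  Insert 8 (step 5): P = [1, 3, 5, 7, 8];  Q = [1, 2, 3, 4, 5]
  Insert 6 (step 6): P = [1, 3, 5, 6, 8] / [7];  Q = [1, 2, 3, 4, 5] / [6]
  Insert 2 (step 7): P = [1, 2, 5, 6, 8] / [3] / [7];  Q = [1, 2, 3, 4, 5] / [6] / [7]
  Insert 9 (step 8): P = [1, 2, 5, 6, 8, 9] / [3] / [7];  Q = [1, 2, 3, 4, 5, 8] / [6] / [7]
  Insert 4 (step 9): P = [1, 2, 4, 6, 8, 9] / [3, 5] / [7];  Q = [1, 2, 3, 4, 5, 8] / [6, 9] / [7]
Final shape: (6, 2, 1).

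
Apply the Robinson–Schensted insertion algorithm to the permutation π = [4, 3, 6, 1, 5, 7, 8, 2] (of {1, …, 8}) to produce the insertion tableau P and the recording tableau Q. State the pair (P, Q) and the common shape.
P = [1, 2, 7, 8] / [3, 5] / [4, 6];  Q = [1, 3, 6, 7] / [2, 5] / [4, 8];  common shape = (4, 2, 2)

Row-insert the values π_1, π_2, … into P one at a time, bumping the leftmost entry strictly greater than the inserted value down to the next row. The recording tableau Q records, in position (i, j), the step at which that cell was added to P.
  Insert 4 (step 1): P = [4];  Q = [1]
  Insert 3 (step 2): P = [3] / [4];  Q = [1] / [2]
  Insert 6 (step 3): P = [3, 6] / [4];  Q = [1, 3] / [2]
  Insert 1 (step 4): P = [1, 6] / [3] / [4];  Q = [1, 3] / [2] / [4]
  Insert 5 (step 5): P = [1, 5] / [3, 6] / [4];  Q = [1, 3] / [2, 5] / [4]
  Insert 7 (step 6): P = [1, 5, 7] / [3, 6] / [4];  Q = [1, 3, 6] / [2, 5] / [4]
  Insert 8 (step 7): P = [1, 5, 7, 8] / [3, 6] / [4];  Q = [1, 3, 6, 7] / [2, 5] / [4]
  Insert 2 (step 8): P = [1, 2, 7, 8] / [3, 5] / [4, 6];  Q = [1, 3, 6, 7] / [2, 5] / [4, 8]
Final shape: (4, 2, 2).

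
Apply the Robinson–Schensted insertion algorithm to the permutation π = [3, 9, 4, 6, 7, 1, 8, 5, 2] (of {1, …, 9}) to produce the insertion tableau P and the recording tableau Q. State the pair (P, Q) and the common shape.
P = [1, 2, 5, 7, 8] / [3, 4] / [6] / [9];  Q = [1, 2, 4, 5, 7] / [3, 8] / [6] / [9];  common shape = (5, 2, 1, 1)

Row-insert the values π_1, π_2, … into P one at a time, bumping the leftmost entry strictly greater than the inserted value down to the next row. The recording tableau Q records, in position (i, j), the step at which that cell was added to P.
  Insert 3 (step 1): P = [3];  Q = [1]
  Insert 9 (step 2): P = [3, 9];  Q = [1, 2]
  Insert 4 (step 3): P = [3, 4] / [9];  Q = [1, 2] / [3]
  Insert 6 (step 4): P = [3, 4, 6] / [9];  Q = [1, 2, 4] / [3]
  Insert 7 (step 5): P = [3, 4, 6, 7] / [9];  Q = [1, 2, 4, 5] / [3]
  Insert 1 (step 6): P = [1, 4, 6, 7] / [3] / [9];  Q = [1, 2, 4, 5] / [3] / [6]
  Insert 8 (step 7): P = [1, 4, 6, 7, 8] / [3] / [9];  Q = [1, 2, 4, 5, 7] / [3] / [6]
  Insert 5 (step 8): P = [1, 4, 5, 7, 8] / [3, 6] / [9];  Q = [1, 2, 4, 5, 7] / [3, 8] / [6]
  Insert 2 (step 9): P = [1, 2, 5, 7, 8] / [3, 4] / [6] / [9];  Q = [1, 2, 4, 5, 7] / [3, 8] / [6] / [9]
Final shape: (5, 2, 1, 1).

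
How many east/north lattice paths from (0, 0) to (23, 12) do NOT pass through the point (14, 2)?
Number of paths = 823366440

Total paths from (0, 0) to (23, 12): C(35, 23) = 834451800. Paths through (14, 2): (paths (0, 0) → (14, 2)) × (paths (14, 2) → (23, 12)) = C(16, 14) · C(19, 9) = 120 · 92378 = 11085360. Avoidance count = 834451800 − 11085360 = 823366440.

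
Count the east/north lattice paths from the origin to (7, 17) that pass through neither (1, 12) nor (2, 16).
Number of paths = 339570

Inclusion–exclusion. Total paths: C(24, 7) = 346104. Through P₁: C(13, 1)·C(11, 6) = 6006. Through P₂: C(18, 2)·C(6, 5) = 918. Since P₁ is strictly southwest of P₂, a monotone path through both must visit P₁ then P₂; paths through both = C(13, 1)·C(5, 1)·C(6, 5) = 390. Avoid both = 346104 − 6006 − 918 + 390 = 339570.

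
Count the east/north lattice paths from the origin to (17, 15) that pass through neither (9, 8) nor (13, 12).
Number of paths = 286836870

Inclusion–exclusion. Total paths: C(32, 17) = 565722720. Through P₁: C(17, 9)·C(15, 8) = 156434850. Through P₂: C(25, 13)·C(7, 4) = 182010500. Since P₁ is strictly southwest of P₂, a monotone path through both must visit P₁ then P₂; paths through both = C(17, 9)·C(8, 4)·C(7, 4) = 59559500. Avoid both = 565722720 − 156434850 − 182010500 + 59559500 = 286836870.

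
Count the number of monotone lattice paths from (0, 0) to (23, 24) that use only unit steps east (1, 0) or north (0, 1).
Number of paths = 16123801841550

A monotone lattice path from (0, 0) to (23, 24) consists of 23 east steps and 24 north steps in some order, so it is determined by which 23 of the 47 steps are east. The count is C(47, 23) = 16123801841550.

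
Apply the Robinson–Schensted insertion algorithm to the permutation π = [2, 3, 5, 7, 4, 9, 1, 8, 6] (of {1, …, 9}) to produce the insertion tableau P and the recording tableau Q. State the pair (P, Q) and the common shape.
P = [1, 3, 4, 6, 8] / [2, 7] / [5, 9];  Q = [1, 2, 3, 4, 6] / [5, 8] / [7, 9];  common shape = (5, 2, 2)

Row-insert the values π_1, π_2, … into P one at a time, bumping the leftmost entry strictly greater than the inserted value down to the next row. The recording tableau Q records, in position (i, j), the step at which that cell was added to P.
  Insert 2 (step 1): P = [2];  Q = [1]
  Insert 3 (step 2): P = [2, 3];  Q = [1, 2]
  Insert 5 (step 3): P = [2, 3, 5];  Q = [1, 2, 3]
  Insert 7 (step 4): P = [2, 3, 5, 7];  Q = [1, 2, 3, 4]
  Insert 4 (step 5): P = [2, 3, 4, 7] / [5];  Q = [1, 2, 3, 4] / [5]
  Insert 9 (step 6): P = [2, 3, 4, 7, 9] / [5];  Q = [1, 2, 3, 4, 6] / [5]
  Insert 1 (step 7): P = [1, 3, 4, 7, 9] / [2] / [5];  Q = [1, 2, 3, 4, 6] / [5] / [7]
  Insert 8 (step 8): P = [1, 3, 4, 7, 8] / [2, 9] / [5];  Q = [1, 2, 3, 4, 6] / [5, 8] / [7]
  Insert 6 (step 9): P = [1, 3, 4, 6, 8] / [2, 7] / [5, 9];  Q = [1, 2, 3, 4, 6] / [5, 8] / [7, 9]
Final shape: (5, 2, 2).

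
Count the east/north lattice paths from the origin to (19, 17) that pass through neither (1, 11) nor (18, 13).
Number of paths = 7564626333

Inclusion–exclusion. Total paths: C(36, 19) = 8597496600. Through P₁: C(12, 1)·C(24, 18) = 1615152. Through P₂: C(31, 18)·C(5, 1) = 1031265375. Since P₁ is strictly southwest of P₂, a monotone path through both must visit P₁ then P₂; paths through both = C(12, 1)·C(19, 17)·C(5, 1) = 10260. Avoid both = 8597496600 − 1615152 − 1031265375 + 10260 = 7564626333.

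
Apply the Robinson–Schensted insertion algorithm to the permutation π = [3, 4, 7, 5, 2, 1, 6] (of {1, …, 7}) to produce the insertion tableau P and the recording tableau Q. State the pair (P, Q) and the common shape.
P = [1, 4, 5, 6] / [2] / [3] / [7];  Q = [1, 2, 3, 7] / [4] / [5] / [6];  common shape = (4, 1, 1, 1)

Row-insert the values π_1, π_2, … into P one at a time, bumping the leftmost entry strictly greater than the inserted value down to the next row. The recording tableau Q records, in position (i, j), the step at which that cell was added to P.
  Insert 3 (step 1): P = [3];  Q = [1]
  Insert 4 (step 2): P = [3, 4];  Q = [1, 2]
  Insert 7 (step 3): P = [3, 4, 7];  Q = [1, 2, 3]
  Insert 5 (step 4): P = [3, 4, 5] / [7];  Q = [1, 2, 3] / [4]
  Insert 2 (step 5): P = [2, 4, 5] / [3] / [7];  Q = [1, 2, 3] / [4] / [5]
  Insert 1 (step 6): P = [1, 4, 5] / [2] / [3] / [7];  Q = [1, 2, 3] / [4] / [5] / [6]
  Insert 6 (step 7): P = [1, 4, 5, 6] / [2] / [3] / [7];  Q = [1, 2, 3, 7] / [4] / [5] / [6]
Final shape: (4, 1, 1, 1).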